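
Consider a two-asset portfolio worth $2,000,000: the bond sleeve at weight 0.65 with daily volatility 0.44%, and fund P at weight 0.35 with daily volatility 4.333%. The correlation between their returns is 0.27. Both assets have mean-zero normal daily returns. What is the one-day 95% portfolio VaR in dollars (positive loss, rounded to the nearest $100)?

σ_p² = 0.65²·0.44² + 0.35²·4.333² + 2·0.27·0.65·0.35·0.44·4.333 = 2.6159 (%²).
σ_p = √2.6159 = 1.617%.
At 95%, z = 1.645.
VaR = 1.645 × 1.617% = 2.660%; on $2,000,000 that is $53,200.

$53,200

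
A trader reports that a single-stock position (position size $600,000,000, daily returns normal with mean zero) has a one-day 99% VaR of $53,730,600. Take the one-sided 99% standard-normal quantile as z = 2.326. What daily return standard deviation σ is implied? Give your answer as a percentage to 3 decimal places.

3.850%

VaR as a fraction: $53,730,600 / $600,000,000 = 8.955%.
σ = VaR / z = 8.955% / 2.326 = 3.850%.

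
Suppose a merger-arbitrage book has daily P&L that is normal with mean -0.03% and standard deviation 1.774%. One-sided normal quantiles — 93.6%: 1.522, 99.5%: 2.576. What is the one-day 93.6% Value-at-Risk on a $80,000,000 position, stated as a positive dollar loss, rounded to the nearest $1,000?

$2,184,000

VaR = −μ + z·σ = −(-0.03%) + 1.522 × 1.774% = 2.730%.
On $80,000,000: 0.02730 × $80,000,000 = $2,184,000.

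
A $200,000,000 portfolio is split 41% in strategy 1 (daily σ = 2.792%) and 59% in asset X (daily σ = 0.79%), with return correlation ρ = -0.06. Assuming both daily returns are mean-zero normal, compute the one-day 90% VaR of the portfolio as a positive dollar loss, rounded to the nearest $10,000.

$3,100,000

σ_p² = 0.41²·2.792² + 0.59²·0.79² + 2·-0.06·0.41·0.59·2.792·0.79 = 1.4636 (%²).
σ_p = √1.4636 = 1.210%.
At 90%, z = 1.282.
VaR = 1.282 × 1.210% = 1.551%; on $200,000,000 that is $3,102,000.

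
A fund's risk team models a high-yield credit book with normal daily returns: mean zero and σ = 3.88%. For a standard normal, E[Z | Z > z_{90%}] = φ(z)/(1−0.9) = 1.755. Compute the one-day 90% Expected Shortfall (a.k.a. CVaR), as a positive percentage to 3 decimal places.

ES = 3.88% × 1.755 = 6.809%.

6.809%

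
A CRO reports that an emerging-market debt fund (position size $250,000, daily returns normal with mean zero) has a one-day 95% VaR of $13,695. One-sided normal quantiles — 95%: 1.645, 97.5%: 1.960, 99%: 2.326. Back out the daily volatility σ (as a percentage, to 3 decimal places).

3.330%

VaR as a fraction: $13,695 / $250,000 = 5.478%.
σ = VaR / z = 5.478% / 1.645 = 3.330%.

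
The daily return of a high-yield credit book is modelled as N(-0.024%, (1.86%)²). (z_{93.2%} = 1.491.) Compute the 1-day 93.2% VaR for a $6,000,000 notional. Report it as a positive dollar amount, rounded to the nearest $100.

VaR = −μ + z·σ = −(-0.024%) + 1.491 × 1.86% = 2.797%.
On $6,000,000: 0.02797 × $6,000,000 = $167,820.

$167,800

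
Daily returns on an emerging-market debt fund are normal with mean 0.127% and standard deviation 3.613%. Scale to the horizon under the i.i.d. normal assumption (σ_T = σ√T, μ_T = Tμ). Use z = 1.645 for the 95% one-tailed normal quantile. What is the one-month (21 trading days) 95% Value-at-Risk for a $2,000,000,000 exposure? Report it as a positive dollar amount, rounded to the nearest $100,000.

$491,400,000

σ_{21d} = 3.613% × √21 = 16.557%; μ_{21d} = 21 × 0.127% = 2.667%.
VaR = −(2.667%) + 1.645 × 16.557% = 24.569%.
On $2,000,000,000: 0.24569 × $2,000,000,000 = $491,380,000.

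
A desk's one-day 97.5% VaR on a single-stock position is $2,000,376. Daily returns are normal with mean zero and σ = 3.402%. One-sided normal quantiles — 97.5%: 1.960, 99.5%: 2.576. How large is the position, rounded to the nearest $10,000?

VaR as a fraction of value: z·σ = 1.960 × 3.402% = 6.66792%.
Position = $2,000,376 / 0.0666792 = $30,000,000.

$30,000,000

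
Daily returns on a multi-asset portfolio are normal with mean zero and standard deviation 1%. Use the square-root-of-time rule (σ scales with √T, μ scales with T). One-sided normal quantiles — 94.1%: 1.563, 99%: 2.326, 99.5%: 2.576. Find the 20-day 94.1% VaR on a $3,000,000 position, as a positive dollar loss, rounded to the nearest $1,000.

$210,000

σ_{20d} = 1% × √20 = 4.472%.
VaR = 1.563 × 4.472% = 6.990%.
On $3,000,000: 0.06990 × $3,000,000 = $209,700.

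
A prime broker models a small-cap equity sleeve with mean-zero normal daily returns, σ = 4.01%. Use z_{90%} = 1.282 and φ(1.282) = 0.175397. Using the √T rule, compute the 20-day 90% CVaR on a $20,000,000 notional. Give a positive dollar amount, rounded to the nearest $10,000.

$6,290,000

σ_{20d} = 4.01% × √20 = 17.933%.
ES multiplier = φ(z)/(1−α) = 0.175397/0.1 = 1.754.
ES = 17.933% × 1.754 = 31.454%; on $20,000,000: $6,290,800.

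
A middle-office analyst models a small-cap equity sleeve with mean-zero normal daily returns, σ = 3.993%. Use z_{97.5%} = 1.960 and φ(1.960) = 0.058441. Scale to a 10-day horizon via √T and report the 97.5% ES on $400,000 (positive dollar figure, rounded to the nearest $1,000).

σ_{10d} = 3.993% × √10 = 12.627%.
ES multiplier = φ(z)/(1−α) = 0.058441/0.025 = 2.338.
ES = 12.627% × 2.338 = 29.522%; on $400,000: $118,088.

$118,000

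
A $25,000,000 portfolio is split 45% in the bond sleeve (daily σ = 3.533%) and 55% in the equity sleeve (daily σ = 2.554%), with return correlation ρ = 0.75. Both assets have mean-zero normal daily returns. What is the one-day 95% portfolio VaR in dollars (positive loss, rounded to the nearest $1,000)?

$1,152,000

σ_p² = 0.45²·3.533² + 0.55²·2.554² + 2·0.75·0.45·0.55·3.533·2.554 = 7.8507 (%²).
σ_p = √7.8507 = 2.802%.
At 95%, z = 1.645.
VaR = 1.645 × 2.802% = 4.609%; on $25,000,000 that is $1,152,250.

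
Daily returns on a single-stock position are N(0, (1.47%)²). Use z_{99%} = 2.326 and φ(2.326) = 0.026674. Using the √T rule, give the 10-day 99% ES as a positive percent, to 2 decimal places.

σ_{10d} = 1.47% × √10 = 4.649%.
ES multiplier = φ(z)/(1−α) = 0.026674/0.01 = 2.667.
ES = 4.649% × 2.667 = 12.399%.

12.40%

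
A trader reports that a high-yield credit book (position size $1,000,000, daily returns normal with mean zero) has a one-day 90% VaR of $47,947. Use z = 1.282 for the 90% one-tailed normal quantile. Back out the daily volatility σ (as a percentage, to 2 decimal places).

VaR as a fraction: $47,947 / $1,000,000 = 4.795%.
σ = VaR / z = 4.795% / 1.282 = 3.740%.

3.74%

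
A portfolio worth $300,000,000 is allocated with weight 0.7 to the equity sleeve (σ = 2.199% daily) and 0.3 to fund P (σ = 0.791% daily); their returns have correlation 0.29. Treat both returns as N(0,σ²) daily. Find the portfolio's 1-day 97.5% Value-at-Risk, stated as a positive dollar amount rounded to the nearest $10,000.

σ_p² = 0.7²·2.199² + 0.3²·0.791² + 2·0.29·0.7·0.3·2.199·0.791 = 2.6376 (%²).
σ_p = √2.6376 = 1.624%.
At 97.5%, z = 1.960.
VaR = 1.960 × 1.624% = 3.183%; on $300,000,000 that is $9,549,000.

$9,550,000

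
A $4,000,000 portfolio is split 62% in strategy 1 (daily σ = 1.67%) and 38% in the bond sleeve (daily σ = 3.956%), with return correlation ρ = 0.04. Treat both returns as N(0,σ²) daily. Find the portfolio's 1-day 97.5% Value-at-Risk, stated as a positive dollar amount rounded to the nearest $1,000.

$146,000

σ_p² = 0.62²·1.67² + 0.38²·3.956² + 2·0.04·0.62·0.38·1.67·3.956 = 3.4564 (%²).
σ_p = √3.4564 = 1.859%.
At 97.5%, z = 1.960.
VaR = 1.960 × 1.859% = 3.644%; on $4,000,000 that is $145,760.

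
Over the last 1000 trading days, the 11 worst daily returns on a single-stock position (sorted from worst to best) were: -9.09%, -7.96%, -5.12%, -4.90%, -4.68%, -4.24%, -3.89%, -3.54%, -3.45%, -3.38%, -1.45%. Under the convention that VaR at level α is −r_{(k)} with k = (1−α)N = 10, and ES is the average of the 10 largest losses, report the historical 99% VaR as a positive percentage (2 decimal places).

k = 10; the 10th lowest return is -3.38%, so VaR = 3.38%.

3.38%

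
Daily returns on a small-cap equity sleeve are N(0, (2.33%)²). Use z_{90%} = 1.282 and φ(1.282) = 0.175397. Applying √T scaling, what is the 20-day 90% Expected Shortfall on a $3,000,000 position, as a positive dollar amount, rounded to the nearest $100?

$548,300

σ_{20d} = 2.33% × √20 = 10.420%.
ES multiplier = φ(z)/(1−α) = 0.175397/0.1 = 1.754.
ES = 10.420% × 1.754 = 18.277%; on $3,000,000: $548,310.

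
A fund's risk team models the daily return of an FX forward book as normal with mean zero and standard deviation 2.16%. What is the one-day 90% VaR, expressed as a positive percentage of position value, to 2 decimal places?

At 90% one-sided, z = 1.282.
VaR = z·σ = 1.282 × 2.16% = 2.769%.

2.77%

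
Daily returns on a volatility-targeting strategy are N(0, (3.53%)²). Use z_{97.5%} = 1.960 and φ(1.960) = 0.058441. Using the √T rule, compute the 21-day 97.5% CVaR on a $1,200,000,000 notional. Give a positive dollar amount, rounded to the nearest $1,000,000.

σ_{21d} = 3.53% × √21 = 16.176%.
ES multiplier = φ(z)/(1−α) = 0.058441/0.025 = 2.338.
ES = 16.176% × 2.338 = 37.819%; on $1,200,000,000: $453,828,000.

$454,000,000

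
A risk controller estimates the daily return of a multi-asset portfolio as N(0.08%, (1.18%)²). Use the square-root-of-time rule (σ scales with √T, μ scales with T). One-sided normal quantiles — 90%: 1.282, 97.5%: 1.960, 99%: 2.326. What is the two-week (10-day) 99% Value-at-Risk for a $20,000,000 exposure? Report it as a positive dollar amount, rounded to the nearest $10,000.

$1,580,000

σ_{10d} = 1.18% × √10 = 3.731%; μ_{10d} = 10 × 0.08% = 0.800%.
VaR = −(0.800%) + 2.326 × 3.731% = 7.878%.
On $20,000,000: 0.07878 × $20,000,000 = $1,575,600.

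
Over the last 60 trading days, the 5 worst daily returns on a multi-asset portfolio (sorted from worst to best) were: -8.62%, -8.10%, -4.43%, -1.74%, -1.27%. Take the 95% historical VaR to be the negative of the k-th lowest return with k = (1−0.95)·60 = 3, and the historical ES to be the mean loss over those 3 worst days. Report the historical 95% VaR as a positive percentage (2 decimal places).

k = 3; the 3rd lowest return is -4.43%, so VaR = 4.43%.

4.43%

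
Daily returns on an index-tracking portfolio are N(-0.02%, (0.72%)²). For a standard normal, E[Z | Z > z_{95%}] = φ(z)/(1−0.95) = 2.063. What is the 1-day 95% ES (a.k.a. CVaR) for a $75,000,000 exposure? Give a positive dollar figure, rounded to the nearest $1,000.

$1,129,000

ES = −(-0.02%) + 0.72% × 2.063 = 1.505%.
On $75,000,000: 0.01505 × $75,000,000 = $1,128,750.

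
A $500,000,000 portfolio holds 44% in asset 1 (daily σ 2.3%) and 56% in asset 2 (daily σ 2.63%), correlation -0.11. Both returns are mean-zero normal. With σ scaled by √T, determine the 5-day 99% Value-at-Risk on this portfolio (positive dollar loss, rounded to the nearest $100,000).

σ_p = √(0.44²·2.3² + 0.56²·2.63² + 2·-0.11·0.44·0.56·2.3·2.63) = 1.693%.
σ_{5d} = 1.693% × √5 = 3.786%.
z(99%) = 2.326.
VaR = 2.326 × 3.786% = 8.806%; on $500,000,000 that is $44,030,000.

$44,000,000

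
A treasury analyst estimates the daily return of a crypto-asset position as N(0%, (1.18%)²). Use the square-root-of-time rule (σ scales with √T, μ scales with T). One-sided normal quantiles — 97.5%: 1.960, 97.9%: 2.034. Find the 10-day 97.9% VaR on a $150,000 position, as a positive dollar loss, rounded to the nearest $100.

σ_{10d} = 1.18% × √10 = 3.731%.
VaR = 2.034 × 3.731% = 7.589%.
On $150,000: 0.07589 × $150,000 = $11,384.

$11,400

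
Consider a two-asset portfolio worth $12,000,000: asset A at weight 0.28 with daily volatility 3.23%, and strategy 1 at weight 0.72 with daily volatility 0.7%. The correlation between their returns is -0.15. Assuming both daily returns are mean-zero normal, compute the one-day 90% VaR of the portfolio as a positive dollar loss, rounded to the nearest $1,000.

σ_p² = 0.28²·3.23² + 0.72²·0.7² + 2·-0.15·0.28·0.72·3.23·0.7 = 0.9352 (%²).
σ_p = √0.9352 = 0.967%.
At 90%, z = 1.282.
VaR = 1.282 × 0.967% = 1.240%; on $12,000,000 that is $148,800.

$149,000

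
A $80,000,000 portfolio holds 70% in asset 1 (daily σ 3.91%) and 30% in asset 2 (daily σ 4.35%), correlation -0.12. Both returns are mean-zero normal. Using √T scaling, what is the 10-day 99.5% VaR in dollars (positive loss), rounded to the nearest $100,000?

$18,800,000

σ_p = √(0.7²·3.91² + 0.3²·4.35² + 2·-0.12·0.7·0.3·3.91·4.35) = 2.887%.
σ_{10d} = 2.887% × √10 = 9.129%.
z(99.5%) = 2.576.
VaR = 2.576 × 9.129% = 23.516%; on $80,000,000 that is $18,812,800.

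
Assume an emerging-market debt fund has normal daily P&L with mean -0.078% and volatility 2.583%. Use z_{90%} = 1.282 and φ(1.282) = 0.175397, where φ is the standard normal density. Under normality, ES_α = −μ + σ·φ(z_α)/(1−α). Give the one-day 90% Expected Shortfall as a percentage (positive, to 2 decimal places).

4.61%

Tail multiplier: φ(z)/(1−α) = 0.175397 / 0.1 = 1.754.
ES = −(-0.078%) + 2.583% × 1.754 = 4.609%.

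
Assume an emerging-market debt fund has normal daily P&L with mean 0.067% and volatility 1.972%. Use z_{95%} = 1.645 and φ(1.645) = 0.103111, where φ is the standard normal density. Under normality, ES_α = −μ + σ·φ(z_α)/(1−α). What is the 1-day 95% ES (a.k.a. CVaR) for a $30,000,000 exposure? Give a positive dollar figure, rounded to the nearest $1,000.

Tail multiplier: φ(z)/(1−α) = 0.103111 / 0.05 = 2.062.
ES = −(0.067%) + 1.972% × 2.062 = 3.999%.
On $30,000,000: 0.03999 × $30,000,000 = $1,199,700.

$1,200,000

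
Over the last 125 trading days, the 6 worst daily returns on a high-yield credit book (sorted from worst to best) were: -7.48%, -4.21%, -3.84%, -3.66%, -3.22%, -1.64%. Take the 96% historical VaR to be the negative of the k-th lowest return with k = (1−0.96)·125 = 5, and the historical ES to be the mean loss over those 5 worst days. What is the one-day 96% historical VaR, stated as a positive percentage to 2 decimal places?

3.22%

k = 5; the 5th lowest return is -3.22%, so VaR = 3.22%.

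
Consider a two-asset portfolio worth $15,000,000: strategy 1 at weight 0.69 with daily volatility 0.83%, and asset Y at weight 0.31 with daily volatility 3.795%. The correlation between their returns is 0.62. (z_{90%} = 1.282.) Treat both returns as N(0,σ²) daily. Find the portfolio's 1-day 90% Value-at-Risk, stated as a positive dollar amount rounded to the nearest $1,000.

σ_p² = 0.69²·0.83² + 0.31²·3.795² + 2·0.62·0.69·0.31·0.83·3.795 = 2.5475 (%²).
σ_p = √2.5475 = 1.596%.
VaR = 1.282 × 1.596% = 2.046%; on $15,000,000 that is $306,900.

$307,000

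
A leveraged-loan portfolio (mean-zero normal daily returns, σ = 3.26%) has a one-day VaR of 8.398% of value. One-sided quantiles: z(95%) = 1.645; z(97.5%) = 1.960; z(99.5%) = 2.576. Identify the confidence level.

Implied z = VaR/σ = 8.398 / 3.26 = 2.576.
This matches z(99.5%) = 2.576.

99.5%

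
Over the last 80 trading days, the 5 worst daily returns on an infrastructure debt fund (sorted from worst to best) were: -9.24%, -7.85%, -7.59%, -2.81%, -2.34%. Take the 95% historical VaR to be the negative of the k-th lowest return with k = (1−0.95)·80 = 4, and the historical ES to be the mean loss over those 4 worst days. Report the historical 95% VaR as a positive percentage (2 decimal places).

2.81%

k = 4; the 4th lowest return is -2.81%, so VaR = 2.81%.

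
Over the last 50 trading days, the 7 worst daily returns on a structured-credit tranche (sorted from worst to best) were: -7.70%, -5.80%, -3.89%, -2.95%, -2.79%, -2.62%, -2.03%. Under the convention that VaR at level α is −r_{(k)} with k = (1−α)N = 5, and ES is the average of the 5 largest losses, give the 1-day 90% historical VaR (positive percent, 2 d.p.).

2.79%

k = 5; the 5th lowest return is -2.79%, so VaR = 2.79%.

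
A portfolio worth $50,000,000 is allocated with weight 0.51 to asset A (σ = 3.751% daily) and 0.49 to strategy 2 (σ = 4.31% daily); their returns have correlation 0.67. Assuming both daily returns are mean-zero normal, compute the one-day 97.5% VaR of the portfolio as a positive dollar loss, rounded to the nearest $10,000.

$3,610,000

σ_p² = 0.51²·3.751² + 0.49²·4.31² + 2·0.67·0.51·0.49·3.751·4.31 = 13.5334 (%²).
σ_p = √13.5334 = 3.679%.
At 97.5%, z = 1.960.
VaR = 1.960 × 3.679% = 7.211%; on $50,000,000 that is $3,605,500.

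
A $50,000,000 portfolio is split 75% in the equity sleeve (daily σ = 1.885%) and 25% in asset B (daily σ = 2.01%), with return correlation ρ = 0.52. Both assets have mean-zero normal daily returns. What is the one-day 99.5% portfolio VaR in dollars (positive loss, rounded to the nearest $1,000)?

$2,227,000

σ_p² = 0.75²·1.885² + 0.25²·2.01² + 2·0.52·0.75·0.25·1.885·2.01 = 2.9900 (%²).
σ_p = √2.9900 = 1.729%.
At 99.5%, z = 2.576.
VaR = 2.576 × 1.729% = 4.454%; on $50,000,000 that is $2,227,000.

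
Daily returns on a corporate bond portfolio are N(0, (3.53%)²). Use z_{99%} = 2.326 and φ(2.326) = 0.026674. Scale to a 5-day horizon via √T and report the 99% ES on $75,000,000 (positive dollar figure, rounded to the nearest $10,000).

σ_{5d} = 3.53% × √5 = 7.893%.
ES multiplier = φ(z)/(1−α) = 0.026674/0.01 = 2.667.
ES = 7.893% × 2.667 = 21.051%; on $75,000,000: $15,788,250.

$15,790,000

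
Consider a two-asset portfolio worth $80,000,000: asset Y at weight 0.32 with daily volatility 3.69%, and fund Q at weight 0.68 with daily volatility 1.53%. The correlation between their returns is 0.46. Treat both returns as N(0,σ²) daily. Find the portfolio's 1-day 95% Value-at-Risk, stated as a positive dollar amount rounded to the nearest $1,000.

$2,499,000

σ_p² = 0.32²·3.69² + 0.68²·1.53² + 2·0.46·0.32·0.68·3.69·1.53 = 3.6069 (%²).
σ_p = √3.6069 = 1.899%.
At 95%, z = 1.645.
VaR = 1.645 × 1.899% = 3.124%; on $80,000,000 that is $2,499,200.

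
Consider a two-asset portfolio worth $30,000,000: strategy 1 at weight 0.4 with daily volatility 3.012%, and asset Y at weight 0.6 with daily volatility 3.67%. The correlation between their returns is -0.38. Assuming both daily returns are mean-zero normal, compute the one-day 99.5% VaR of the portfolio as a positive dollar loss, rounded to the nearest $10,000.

σ_p² = 0.4²·3.012² + 0.6²·3.67² + 2·-0.38·0.4·0.6·3.012·3.67 = 4.2841 (%²).
σ_p = √4.2841 = 2.070%.
At 99.5%, z = 2.576.
VaR = 2.576 × 2.070% = 5.332%; on $30,000,000 that is $1,599,600.

$1,600,000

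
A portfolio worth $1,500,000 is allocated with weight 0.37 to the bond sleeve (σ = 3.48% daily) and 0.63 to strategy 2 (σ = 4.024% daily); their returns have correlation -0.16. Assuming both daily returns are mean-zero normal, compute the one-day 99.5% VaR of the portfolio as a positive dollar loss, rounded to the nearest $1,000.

$103,000

σ_p² = 0.37²·3.48² + 0.63²·4.024² + 2·-0.16·0.37·0.63·3.48·4.024 = 7.0402 (%²).
σ_p = √7.0402 = 2.653%.
At 99.5%, z = 2.576.
VaR = 2.576 × 2.653% = 6.834%; on $1,500,000 that is $102,510.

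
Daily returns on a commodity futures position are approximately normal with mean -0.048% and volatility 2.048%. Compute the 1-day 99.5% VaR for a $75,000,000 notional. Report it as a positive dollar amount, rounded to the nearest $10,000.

$3,990,000

At 99.5% one-sided, z = 2.576.
VaR = −μ + z·σ = −(-0.048%) + 2.576 × 2.048% = 5.324%.
On $75,000,000: 0.05324 × $75,000,000 = $3,993,000.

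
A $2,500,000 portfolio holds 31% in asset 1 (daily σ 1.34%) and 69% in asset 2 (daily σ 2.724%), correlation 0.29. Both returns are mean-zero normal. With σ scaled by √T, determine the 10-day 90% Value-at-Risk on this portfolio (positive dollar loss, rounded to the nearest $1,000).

$207,000

σ_p = √(0.31²·1.34² + 0.69²·2.724² + 2·0.29·0.31·0.69·1.34·2.724) = 2.039%.
σ_{10d} = 2.039% × √10 = 6.448%.
z(90%) = 1.282.
VaR = 1.282 × 6.448% = 8.266%; on $2,500,000 that is $206,650.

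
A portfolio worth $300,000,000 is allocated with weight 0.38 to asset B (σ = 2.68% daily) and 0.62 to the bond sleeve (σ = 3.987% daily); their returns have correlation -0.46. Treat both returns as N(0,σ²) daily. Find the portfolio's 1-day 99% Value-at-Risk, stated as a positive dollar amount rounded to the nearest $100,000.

σ_p² = 0.38²·2.68² + 0.62²·3.987² + 2·-0.46·0.38·0.62·2.68·3.987 = 4.8316 (%²).
σ_p = √4.8316 = 2.198%.
At 99%, z = 2.326.
VaR = 2.326 × 2.198% = 5.113%; on $300,000,000 that is $15,339,000.

$15,300,000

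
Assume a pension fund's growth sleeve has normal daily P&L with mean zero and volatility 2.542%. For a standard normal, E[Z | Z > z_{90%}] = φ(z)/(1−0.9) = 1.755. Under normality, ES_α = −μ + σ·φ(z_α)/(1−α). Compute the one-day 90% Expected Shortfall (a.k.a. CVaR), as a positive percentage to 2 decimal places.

ES = 2.542% × 1.755 = 4.461%.

4.46%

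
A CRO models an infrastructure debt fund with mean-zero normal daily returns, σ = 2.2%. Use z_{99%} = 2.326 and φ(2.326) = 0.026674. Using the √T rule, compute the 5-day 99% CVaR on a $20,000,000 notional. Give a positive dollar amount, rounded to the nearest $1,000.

σ_{5d} = 2.2% × √5 = 4.919%.
ES multiplier = φ(z)/(1−α) = 0.026674/0.01 = 2.667.
ES = 4.919% × 2.667 = 13.119%; on $20,000,000: $2,623,800.

$2,624,000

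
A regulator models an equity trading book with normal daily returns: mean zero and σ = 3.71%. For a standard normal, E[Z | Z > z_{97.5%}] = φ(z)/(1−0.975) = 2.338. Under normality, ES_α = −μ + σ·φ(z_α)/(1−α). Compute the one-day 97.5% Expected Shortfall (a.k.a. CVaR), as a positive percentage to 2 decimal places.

ES = 3.71% × 2.338 = 8.674%.

8.67%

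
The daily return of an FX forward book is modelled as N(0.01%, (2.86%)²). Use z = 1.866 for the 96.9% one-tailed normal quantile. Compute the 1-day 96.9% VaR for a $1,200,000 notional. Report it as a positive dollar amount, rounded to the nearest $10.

$63,920

VaR = −μ + z·σ = −(0.01%) + 1.866 × 2.86% = 5.327%.
On $1,200,000: 0.05327 × $1,200,000 = $63,924.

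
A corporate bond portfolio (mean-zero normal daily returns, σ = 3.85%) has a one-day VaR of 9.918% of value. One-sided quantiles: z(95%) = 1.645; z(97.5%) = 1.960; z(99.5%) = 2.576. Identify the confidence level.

Implied z = VaR/σ = 9.918 / 3.85 = 2.576.
This matches z(99.5%) = 2.576.

99.5%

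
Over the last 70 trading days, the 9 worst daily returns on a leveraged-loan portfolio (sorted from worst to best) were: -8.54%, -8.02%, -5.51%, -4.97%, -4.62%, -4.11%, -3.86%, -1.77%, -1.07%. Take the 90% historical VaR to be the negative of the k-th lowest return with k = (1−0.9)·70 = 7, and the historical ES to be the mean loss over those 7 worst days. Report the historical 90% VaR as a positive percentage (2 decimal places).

3.86%

k = 7; the 7th lowest return is -3.86%, so VaR = 3.86%.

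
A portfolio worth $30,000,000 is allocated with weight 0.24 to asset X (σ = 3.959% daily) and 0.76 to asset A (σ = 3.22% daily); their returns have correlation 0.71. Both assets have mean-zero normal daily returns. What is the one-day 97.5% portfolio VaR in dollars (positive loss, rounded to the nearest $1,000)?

σ_p² = 0.24²·3.959² + 0.76²·3.22² + 2·0.71·0.24·0.76·3.959·3.22 = 10.1934 (%²).
σ_p = √10.1934 = 3.193%.
At 97.5%, z = 1.960.
VaR = 1.960 × 3.193% = 6.258%; on $30,000,000 that is $1,877,400.

$1,877,000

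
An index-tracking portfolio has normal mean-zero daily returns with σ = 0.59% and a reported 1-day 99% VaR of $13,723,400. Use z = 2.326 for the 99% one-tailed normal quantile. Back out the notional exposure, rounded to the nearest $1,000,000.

VaR as a fraction of value: z·σ = 2.326 × 0.59% = 1.37234%.
Position = $13,723,400 / 0.0137234 = $1,000,000,000.

$1,000,000,000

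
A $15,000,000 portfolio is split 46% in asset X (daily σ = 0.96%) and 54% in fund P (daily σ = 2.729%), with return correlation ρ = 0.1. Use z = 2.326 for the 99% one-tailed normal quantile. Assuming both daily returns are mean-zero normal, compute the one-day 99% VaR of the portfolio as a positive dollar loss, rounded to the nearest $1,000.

σ_p² = 0.46²·0.96² + 0.54²·2.729² + 2·0.1·0.46·0.54·0.96·2.729 = 2.4968 (%²).
σ_p = √2.4968 = 1.580%.
VaR = 2.326 × 1.580% = 3.675%; on $15,000,000 that is $551,250.

$551,000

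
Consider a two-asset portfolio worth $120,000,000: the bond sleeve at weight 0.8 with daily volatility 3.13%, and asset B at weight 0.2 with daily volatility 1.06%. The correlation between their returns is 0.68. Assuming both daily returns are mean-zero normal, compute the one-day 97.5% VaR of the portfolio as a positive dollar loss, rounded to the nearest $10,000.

$6,240,000

σ_p² = 0.8²·3.13² + 0.2²·1.06² + 2·0.68·0.8·0.2·3.13·1.06 = 7.0369 (%²).
σ_p = √7.0369 = 2.653%.
At 97.5%, z = 1.960.
VaR = 1.960 × 2.653% = 5.200%; on $120,000,000 that is $6,240,000.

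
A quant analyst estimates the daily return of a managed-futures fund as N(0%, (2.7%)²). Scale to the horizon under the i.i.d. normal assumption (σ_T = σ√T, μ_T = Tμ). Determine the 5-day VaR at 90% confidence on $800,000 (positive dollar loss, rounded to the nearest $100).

$61,900

At 90%, z = 1.282.
σ_{5d} = 2.7% × √5 = 6.037%.
VaR = 1.282 × 6.037% = 7.739%.
On $800,000: 0.07739 × $800,000 = $61,912.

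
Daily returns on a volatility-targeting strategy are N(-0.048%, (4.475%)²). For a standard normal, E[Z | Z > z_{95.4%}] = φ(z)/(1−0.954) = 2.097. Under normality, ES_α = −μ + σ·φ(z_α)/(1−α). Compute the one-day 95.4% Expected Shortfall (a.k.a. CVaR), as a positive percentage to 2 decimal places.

9.43%

ES = −(-0.048%) + 4.475% × 2.097 = 9.432%.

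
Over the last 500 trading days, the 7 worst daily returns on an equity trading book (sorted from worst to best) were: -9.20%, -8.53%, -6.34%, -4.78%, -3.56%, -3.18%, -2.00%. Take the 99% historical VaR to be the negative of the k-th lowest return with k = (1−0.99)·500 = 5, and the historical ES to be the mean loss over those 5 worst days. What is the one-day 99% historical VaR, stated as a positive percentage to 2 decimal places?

3.56%

k = 5; the 5th lowest return is -3.56%, so VaR = 3.56%.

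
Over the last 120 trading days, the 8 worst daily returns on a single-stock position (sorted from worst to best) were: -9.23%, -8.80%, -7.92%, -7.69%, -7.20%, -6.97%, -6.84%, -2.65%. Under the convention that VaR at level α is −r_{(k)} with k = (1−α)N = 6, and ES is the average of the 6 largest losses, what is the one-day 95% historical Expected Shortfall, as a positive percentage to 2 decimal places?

7.97%

The 6 worst returns sum to -47.81%.
ES = −(-47.81%) / 6 = 7.9683…% ≈ 7.97%.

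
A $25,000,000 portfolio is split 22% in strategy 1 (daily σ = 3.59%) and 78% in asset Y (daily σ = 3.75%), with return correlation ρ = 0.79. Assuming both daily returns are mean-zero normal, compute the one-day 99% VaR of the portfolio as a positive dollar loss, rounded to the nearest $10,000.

σ_p² = 0.22²·3.59² + 0.78²·3.75² + 2·0.79·0.22·0.78·3.59·3.75 = 12.8295 (%²).
σ_p = √12.8295 = 3.582%.
At 99%, z = 2.326.
VaR = 2.326 × 3.582% = 8.332%; on $25,000,000 that is $2,083,000.

$2,080,000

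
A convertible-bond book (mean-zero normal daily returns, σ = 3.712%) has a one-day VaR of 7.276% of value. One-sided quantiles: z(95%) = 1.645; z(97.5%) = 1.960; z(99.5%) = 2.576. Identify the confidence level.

Implied z = VaR/σ = 7.276 / 3.712 = 1.960.
This matches z(97.5%) = 1.960.

97.5%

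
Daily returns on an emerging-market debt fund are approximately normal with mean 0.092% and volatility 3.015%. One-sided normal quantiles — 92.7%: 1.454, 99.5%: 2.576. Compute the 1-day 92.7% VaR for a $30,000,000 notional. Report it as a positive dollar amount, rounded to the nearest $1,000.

$1,288,000

VaR = −μ + z·σ = −(0.092%) + 1.454 × 3.015% = 4.292%.
On $30,000,000: 0.04292 × $30,000,000 = $1,287,600.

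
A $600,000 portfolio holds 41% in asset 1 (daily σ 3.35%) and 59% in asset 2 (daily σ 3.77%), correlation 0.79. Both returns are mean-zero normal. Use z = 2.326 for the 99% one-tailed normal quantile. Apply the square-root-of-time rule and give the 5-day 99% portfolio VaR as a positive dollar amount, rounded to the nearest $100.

$106,600

σ_p = √(0.41²·3.35² + 0.59²·3.77² + 2·0.79·0.41·0.59·3.35·3.77) = 3.415%.
σ_{5d} = 3.415% × √5 = 7.636%.
VaR = 2.326 × 7.636% = 17.761%; on $600,000 that is $106,566.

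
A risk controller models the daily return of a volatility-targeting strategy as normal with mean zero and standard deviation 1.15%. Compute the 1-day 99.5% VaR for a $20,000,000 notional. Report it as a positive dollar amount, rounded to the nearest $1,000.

$592,000

At 99.5% one-sided, z = 2.576.
VaR = z·σ = 2.576 × 1.15% = 2.962%.
On $20,000,000: 0.02962 × $20,000,000 = $592,400.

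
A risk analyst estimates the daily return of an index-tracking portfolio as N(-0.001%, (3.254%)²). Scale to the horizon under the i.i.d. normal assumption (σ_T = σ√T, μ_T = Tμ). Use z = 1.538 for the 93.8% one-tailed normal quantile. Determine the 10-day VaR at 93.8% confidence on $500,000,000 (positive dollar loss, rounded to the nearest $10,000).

$79,180,000

σ_{10d} = 3.254% × √10 = 10.290%; μ_{10d} = 10 × -0.001% = -0.010%.
VaR = −(-0.010%) + 1.538 × 10.290% = 15.836%.
On $500,000,000: 0.15836 × $500,000,000 = $79,180,000.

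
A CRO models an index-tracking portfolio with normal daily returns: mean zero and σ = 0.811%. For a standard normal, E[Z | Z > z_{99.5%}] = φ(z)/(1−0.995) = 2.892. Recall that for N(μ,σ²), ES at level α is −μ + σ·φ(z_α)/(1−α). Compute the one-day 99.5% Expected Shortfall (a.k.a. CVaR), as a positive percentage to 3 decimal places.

ES = 0.811% × 2.892 = 2.345%.

2.345%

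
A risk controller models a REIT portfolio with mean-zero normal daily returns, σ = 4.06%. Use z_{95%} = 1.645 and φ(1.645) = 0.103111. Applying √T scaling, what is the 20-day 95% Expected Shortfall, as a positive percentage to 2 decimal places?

σ_{20d} = 4.06% × √20 = 18.157%.
ES multiplier = φ(z)/(1−α) = 0.103111/0.05 = 2.062.
ES = 18.157% × 2.062 = 37.440%.

37.44%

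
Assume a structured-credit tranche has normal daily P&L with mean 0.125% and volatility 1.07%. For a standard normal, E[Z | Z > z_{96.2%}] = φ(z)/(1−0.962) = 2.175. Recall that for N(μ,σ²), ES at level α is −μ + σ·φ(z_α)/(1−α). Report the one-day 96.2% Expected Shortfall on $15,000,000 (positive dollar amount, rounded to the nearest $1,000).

ES = −(0.125%) + 1.07% × 2.175 = 2.202%.
On $15,000,000: 0.02202 × $15,000,000 = $330,300.

$330,000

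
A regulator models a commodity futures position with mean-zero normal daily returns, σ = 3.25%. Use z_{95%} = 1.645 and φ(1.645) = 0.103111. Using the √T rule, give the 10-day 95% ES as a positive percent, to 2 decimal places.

σ_{10d} = 3.25% × √10 = 10.277%.
ES multiplier = φ(z)/(1−α) = 0.103111/0.05 = 2.062.
ES = 10.277% × 2.062 = 21.191%.

21.19%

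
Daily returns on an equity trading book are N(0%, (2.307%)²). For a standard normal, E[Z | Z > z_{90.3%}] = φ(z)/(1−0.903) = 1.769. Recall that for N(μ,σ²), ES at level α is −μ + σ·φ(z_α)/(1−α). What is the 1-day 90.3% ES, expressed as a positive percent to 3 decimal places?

4.081%

ES = 2.307% × 1.769 = 4.081%.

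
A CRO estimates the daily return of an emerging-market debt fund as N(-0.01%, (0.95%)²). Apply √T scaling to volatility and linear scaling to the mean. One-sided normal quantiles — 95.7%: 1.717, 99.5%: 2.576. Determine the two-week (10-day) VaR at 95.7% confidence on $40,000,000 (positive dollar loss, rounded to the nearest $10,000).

$2,100,000

σ_{10d} = 0.95% × √10 = 3.004%; μ_{10d} = 10 × -0.01% = -0.100%.
VaR = −(-0.100%) + 1.717 × 3.004% = 5.258%.
On $40,000,000: 0.05258 × $40,000,000 = $2,103,200.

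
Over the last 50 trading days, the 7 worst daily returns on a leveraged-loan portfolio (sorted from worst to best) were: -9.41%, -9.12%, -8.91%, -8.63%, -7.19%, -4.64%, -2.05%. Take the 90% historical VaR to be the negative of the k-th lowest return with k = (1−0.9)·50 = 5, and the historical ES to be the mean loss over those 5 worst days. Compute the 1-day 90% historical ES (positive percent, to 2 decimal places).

8.65%

The 5 worst returns sum to -43.26%.
ES = −(-43.26%) / 5 = 8.652% ≈ 8.65%.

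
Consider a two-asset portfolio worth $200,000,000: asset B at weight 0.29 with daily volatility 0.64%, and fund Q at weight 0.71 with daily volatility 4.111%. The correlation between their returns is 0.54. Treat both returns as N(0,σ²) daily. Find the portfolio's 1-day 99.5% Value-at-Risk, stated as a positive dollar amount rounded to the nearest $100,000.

$15,600,000

σ_p² = 0.29²·0.64² + 0.71²·4.111² + 2·0.54·0.29·0.71·0.64·4.111 = 9.1390 (%²).
σ_p = √9.1390 = 3.023%.
At 99.5%, z = 2.576.
VaR = 2.576 × 3.023% = 7.787%; on $200,000,000 that is $15,574,000.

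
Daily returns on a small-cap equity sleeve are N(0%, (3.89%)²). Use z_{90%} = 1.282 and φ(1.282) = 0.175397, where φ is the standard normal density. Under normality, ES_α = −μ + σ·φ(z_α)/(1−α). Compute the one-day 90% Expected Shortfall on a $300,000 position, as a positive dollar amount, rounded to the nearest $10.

Tail multiplier: φ(z)/(1−α) = 0.175397 / 0.1 = 1.754.
ES = 3.89% × 1.754 = 6.823%.
On $300,000: 0.06823 × $300,000 = $20,469.

$20,470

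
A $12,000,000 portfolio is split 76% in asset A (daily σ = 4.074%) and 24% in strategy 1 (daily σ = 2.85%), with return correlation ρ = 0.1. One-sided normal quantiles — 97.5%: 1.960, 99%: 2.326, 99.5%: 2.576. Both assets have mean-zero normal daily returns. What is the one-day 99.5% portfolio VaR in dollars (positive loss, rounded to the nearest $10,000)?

σ_p² = 0.76²·4.074² + 0.24²·2.85² + 2·0.1·0.76·0.24·4.074·2.85 = 10.4781 (%²).
σ_p = √10.4781 = 3.237%.
VaR = 2.576 × 3.237% = 8.339%; on $12,000,000 that is $1,000,680.

$1,000,000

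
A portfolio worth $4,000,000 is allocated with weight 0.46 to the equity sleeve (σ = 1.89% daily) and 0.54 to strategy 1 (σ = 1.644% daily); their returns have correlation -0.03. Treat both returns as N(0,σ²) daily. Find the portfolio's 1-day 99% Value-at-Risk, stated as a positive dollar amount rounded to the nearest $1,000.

$114,000

σ_p² = 0.46²·1.89² + 0.54²·1.644² + 2·-0.03·0.46·0.54·1.89·1.644 = 1.4977 (%²).
σ_p = √1.4977 = 1.224%.
At 99%, z = 2.326.
VaR = 2.326 × 1.224% = 2.847%; on $4,000,000 that is $113,880.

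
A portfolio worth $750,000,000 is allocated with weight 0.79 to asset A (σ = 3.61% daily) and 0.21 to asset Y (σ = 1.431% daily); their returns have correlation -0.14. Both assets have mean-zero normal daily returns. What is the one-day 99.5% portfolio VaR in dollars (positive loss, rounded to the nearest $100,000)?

$54,600,000

σ_p² = 0.79²·3.61² + 0.21²·1.431² + 2·-0.14·0.79·0.21·3.61·1.431 = 7.9837 (%²).
σ_p = √7.9837 = 2.826%.
At 99.5%, z = 2.576.
VaR = 2.576 × 2.826% = 7.280%; on $750,000,000 that is $54,600,000.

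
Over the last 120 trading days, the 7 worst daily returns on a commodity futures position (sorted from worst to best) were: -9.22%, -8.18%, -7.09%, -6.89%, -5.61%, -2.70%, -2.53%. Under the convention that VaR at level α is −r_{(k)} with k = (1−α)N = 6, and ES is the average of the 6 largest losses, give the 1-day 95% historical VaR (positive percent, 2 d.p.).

2.70%

k = 6; the 6th lowest return is -2.70%, so VaR = 2.70%.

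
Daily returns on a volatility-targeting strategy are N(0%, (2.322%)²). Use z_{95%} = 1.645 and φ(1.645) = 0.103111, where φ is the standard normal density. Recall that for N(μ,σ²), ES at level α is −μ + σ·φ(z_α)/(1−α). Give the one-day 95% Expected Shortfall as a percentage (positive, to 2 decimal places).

4.79%

Tail multiplier: φ(z)/(1−α) = 0.103111 / 0.05 = 2.062.
ES = 2.322% × 2.062 = 4.788%.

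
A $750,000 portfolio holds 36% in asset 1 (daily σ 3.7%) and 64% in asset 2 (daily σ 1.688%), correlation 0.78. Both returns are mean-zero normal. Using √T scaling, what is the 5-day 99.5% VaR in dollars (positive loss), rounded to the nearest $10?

$98,380

σ_p = √(0.36²·3.7² + 0.64²·1.688² + 2·0.78·0.36·0.64·3.7·1.688) = 2.277%.
σ_{5d} = 2.277% × √5 = 5.092%.
z(99.5%) = 2.576.
VaR = 2.576 × 5.092% = 13.117%; on $750,000 that is $98,378.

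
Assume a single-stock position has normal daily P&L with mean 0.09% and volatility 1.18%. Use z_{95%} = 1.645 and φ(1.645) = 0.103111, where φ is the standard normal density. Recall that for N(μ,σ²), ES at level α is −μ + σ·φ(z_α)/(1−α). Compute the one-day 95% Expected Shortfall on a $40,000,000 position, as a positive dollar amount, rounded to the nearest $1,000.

Tail multiplier: φ(z)/(1−α) = 0.103111 / 0.05 = 2.062.
ES = −(0.09%) + 1.18% × 2.062 = 2.343%.
On $40,000,000: 0.02343 × $40,000,000 = $937,200.

$937,000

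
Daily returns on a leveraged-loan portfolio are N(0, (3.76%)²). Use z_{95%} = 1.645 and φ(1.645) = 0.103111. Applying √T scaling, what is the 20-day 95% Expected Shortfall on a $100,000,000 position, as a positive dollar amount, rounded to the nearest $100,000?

σ_{20d} = 3.76% × √20 = 16.815%.
ES multiplier = φ(z)/(1−α) = 0.103111/0.05 = 2.062.
ES = 16.815% × 2.062 = 34.673%; on $100,000,000: $34,673,000.

$34,700,000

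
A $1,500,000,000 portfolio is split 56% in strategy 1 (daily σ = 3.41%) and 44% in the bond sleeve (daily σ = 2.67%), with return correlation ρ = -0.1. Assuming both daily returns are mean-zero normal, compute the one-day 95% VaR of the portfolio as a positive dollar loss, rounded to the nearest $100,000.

$52,800,000

σ_p² = 0.56²·3.41² + 0.44²·2.67² + 2·-0.1·0.56·0.44·3.41·2.67 = 4.5780 (%²).
σ_p = √4.5780 = 2.140%.
At 95%, z = 1.645.
VaR = 1.645 × 2.140% = 3.520%; on $1,500,000,000 that is $52,800,000.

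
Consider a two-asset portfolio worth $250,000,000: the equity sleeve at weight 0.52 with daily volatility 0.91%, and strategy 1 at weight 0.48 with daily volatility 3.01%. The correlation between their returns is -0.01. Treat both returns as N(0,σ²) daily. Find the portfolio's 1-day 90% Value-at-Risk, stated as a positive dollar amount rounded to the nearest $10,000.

$4,860,000

σ_p² = 0.52²·0.91² + 0.48²·3.01² + 2·-0.01·0.52·0.48·0.91·3.01 = 2.2977 (%²).
σ_p = √2.2977 = 1.516%.
At 90%, z = 1.282.
VaR = 1.282 × 1.516% = 1.944%; on $250,000,000 that is $4,860,000.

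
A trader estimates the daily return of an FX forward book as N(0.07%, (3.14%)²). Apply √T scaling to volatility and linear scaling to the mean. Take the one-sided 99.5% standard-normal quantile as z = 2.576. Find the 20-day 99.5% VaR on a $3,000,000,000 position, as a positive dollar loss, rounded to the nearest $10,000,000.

$1,040,000,000

σ_{20d} = 3.14% × √20 = 14.043%; μ_{20d} = 20 × 0.07% = 1.400%.
VaR = −(1.400%) + 2.576 × 14.043% = 34.775%.
On $3,000,000,000: 0.34775 × $3,000,000,000 = $1,043,250,000.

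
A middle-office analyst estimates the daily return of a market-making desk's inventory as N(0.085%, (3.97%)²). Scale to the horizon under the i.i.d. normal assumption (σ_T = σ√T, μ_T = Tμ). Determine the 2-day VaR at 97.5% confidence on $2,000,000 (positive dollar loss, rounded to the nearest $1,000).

At 97.5%, z = 1.960.
σ_{2d} = 3.97% × √2 = 5.614%; μ_{2d} = 2 × 0.085% = 0.170%.
VaR = −(0.170%) + 1.960 × 5.614% = 10.833%.
On $2,000,000: 0.10833 × $2,000,000 = $216,660.

$217,000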